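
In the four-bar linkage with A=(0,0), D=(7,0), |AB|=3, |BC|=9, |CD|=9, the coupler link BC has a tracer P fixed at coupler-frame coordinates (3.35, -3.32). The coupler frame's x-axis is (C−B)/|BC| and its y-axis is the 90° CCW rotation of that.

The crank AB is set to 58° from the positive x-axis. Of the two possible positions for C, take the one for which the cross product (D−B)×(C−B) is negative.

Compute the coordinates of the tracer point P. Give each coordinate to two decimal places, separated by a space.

A=(0,0), D=(7.00,0)
B = A + 3.00·(cos58°, sin58°) = (1.5898, 2.5441)
|BD| = 5.9786
circle(B,9.00) ∩ circle(D,9.00): a=2.9893, h=8.4891
  candidates: C₊=(7.9073,8.9541) cross=50.753; C₋=(0.6824,-6.4100) cross=-50.753
  mode - wants cross < 0 → take C=(0.6824,-6.4100) (cross=-50.753)
ex = (C−B)/|BC| = (-0.1008,-0.9949); ey = (0.9949,-0.1008)
P = B + 3.35·ex + -3.32·ey = (-2.0511,-0.4541)

-2.05 -0.45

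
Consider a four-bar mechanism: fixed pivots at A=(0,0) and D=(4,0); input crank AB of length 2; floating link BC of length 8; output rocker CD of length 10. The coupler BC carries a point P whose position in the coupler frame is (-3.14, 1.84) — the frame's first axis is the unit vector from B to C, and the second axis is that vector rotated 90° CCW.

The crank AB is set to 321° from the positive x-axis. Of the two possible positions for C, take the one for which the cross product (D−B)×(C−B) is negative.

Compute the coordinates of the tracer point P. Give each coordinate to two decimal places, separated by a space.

4.05 1.39

A=(0,0), D=(4.00,0)
B = A + 2.00·(cos321°, sin321°) = (1.5543, -1.2586)
|BD| = 2.7506
circle(B,8.00) ∩ circle(D,10.00): a=-5.1688, h=6.1060
  candidates: C₊=(-5.8357,1.8054) cross=16.795; C₋=(-0.2475,-9.0531) cross=-16.795
  mode - wants cross < 0 → take C=(-0.2475,-9.0531) (cross=-16.795)
ex = (C−B)/|BC| = (-0.2252,-0.9743); ey = (0.9743,-0.2252)
P = B + -3.14·ex + 1.84·ey = (4.0542,1.3863)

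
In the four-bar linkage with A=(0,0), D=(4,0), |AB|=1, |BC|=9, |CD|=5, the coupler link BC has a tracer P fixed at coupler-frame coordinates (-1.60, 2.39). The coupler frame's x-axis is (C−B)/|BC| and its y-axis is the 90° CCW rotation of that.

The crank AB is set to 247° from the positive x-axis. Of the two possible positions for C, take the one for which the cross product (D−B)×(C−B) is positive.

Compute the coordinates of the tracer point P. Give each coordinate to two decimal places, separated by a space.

-3.00 0.29

A=(0,0), D=(4.00,0)
B = A + 1.00·(cos247°, sin247°) = (-0.3907, -0.9205)
|BD| = 4.4862
circle(B,9.00) ∩ circle(D,5.00): a=8.4845, h=3.0023
  candidates: C₊=(7.2972,3.7588) cross=13.469; C₋=(8.5292,-2.1180) cross=-13.469
  mode + wants cross > 0 → take C=(7.2972,3.7588) (cross=13.469)
ex = (C−B)/|BC| = (0.8542,0.5199); ey = (-0.5199,0.8542)
P = B + -1.60·ex + 2.39·ey = (-3.0001,0.2892)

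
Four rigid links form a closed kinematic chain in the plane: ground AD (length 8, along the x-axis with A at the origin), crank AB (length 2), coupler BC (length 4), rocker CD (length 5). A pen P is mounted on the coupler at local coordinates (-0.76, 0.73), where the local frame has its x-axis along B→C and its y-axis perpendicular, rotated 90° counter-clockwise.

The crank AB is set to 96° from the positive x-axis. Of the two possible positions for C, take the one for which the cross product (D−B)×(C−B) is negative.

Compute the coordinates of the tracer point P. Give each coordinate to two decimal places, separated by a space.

A=(0,0), D=(8.00,0)
B = A + 2.00·(cos96°, sin96°) = (-0.2091, 1.9890)
|BD| = 8.4466
circle(B,4.00) ∩ circle(D,5.00): a=3.6905, h=1.5427
  candidates: C₊=(3.7410,2.6193) cross=13.031; C₋=(3.0144,-0.3793) cross=-13.031
  mode - wants cross < 0 → take C=(3.0144,-0.3793) (cross=-13.031)
ex = (C−B)/|BC| = (0.8059,-0.5921); ey = (0.5921,0.8059)
P = B + -0.76·ex + 0.73·ey = (-0.3893,3.0273)

-0.39 3.03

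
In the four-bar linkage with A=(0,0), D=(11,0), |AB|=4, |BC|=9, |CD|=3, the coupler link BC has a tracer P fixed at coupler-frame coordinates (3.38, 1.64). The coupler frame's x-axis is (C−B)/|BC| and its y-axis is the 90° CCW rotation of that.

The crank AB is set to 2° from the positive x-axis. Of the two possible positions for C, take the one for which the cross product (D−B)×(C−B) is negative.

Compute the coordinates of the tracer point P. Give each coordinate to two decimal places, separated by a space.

7.71 0.70

A=(0,0), D=(11.00,0)
B = A + 4.00·(cos2°, sin2°) = (3.9976, 0.1396)
|BD| = 7.0038
circle(B,9.00) ∩ circle(D,3.00): a=8.6420, h=2.5133
  candidates: C₊=(12.6879,2.4801) cross=17.603; C₋=(12.5877,-2.5454) cross=-17.603
  mode - wants cross < 0 → take C=(12.5877,-2.5454) (cross=-17.603)
ex = (C−B)/|BC| = (0.9545,-0.2983); ey = (0.2983,0.9545)
P = B + 3.38·ex + 1.64·ey = (7.7129,0.6965)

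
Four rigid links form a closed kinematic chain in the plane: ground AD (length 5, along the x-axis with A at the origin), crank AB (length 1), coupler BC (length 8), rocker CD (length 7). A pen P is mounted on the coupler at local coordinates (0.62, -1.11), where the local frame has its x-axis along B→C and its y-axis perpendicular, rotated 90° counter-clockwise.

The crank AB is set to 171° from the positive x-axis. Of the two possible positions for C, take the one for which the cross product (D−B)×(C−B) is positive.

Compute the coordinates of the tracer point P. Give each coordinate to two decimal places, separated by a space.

A=(0,0), D=(5.00,0)
B = A + 1.00·(cos171°, sin171°) = (-0.9877, 0.1564)
|BD| = 5.9897
circle(B,8.00) ∩ circle(D,7.00): a=4.2470, h=6.7796
  candidates: C₊=(3.4349,6.8228) cross=40.608; C₋=(3.0808,-6.7318) cross=-40.608
  mode + wants cross > 0 → take C=(3.4349,6.8228) (cross=40.608)
ex = (C−B)/|BC| = (0.5528,0.8333); ey = (-0.8333,0.5528)
P = B + 0.62·ex + -1.11·ey = (0.2800,0.0594)

0.28 0.06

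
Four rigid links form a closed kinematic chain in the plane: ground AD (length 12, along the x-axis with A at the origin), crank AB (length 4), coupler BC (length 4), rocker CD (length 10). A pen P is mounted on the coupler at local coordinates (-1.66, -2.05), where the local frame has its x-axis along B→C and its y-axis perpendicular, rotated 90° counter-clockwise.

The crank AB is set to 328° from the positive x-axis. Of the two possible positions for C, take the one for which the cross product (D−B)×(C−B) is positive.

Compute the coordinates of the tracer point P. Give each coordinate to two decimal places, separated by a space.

A=(0,0), D=(12.00,0)
B = A + 4.00·(cos328°, sin328°) = (3.3922, -2.1197)
|BD| = 8.8650
circle(B,4.00) ∩ circle(D,10.00): a=-0.3053, h=3.9883
  candidates: C₊=(2.1421,1.6800) cross=35.356; C₋=(4.0494,-6.0653) cross=-35.356
  mode + wants cross > 0 → take C=(2.1421,1.6800) (cross=35.356)
ex = (C−B)/|BC| = (-0.3125,0.9499); ey = (-0.9499,-0.3125)
P = B + -1.66·ex + -2.05·ey = (5.8583,-3.0559)

5.86 -3.06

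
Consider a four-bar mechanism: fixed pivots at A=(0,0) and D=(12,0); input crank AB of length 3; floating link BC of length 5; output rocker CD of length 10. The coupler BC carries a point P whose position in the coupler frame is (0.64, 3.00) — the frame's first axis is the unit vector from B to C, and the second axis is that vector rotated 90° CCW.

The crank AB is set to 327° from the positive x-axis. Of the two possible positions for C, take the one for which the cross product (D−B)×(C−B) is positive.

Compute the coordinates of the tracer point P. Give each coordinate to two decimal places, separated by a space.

-0.48 -0.95

A=(0,0), D=(12.00,0)
B = A + 3.00·(cos327°, sin327°) = (2.5160, -1.6339)
|BD| = 9.6237
circle(B,5.00) ∩ circle(D,10.00): a=0.9152, h=4.9155
  candidates: C₊=(2.5834,3.3656) cross=47.306; C₋=(4.2525,-6.3227) cross=-47.306
  mode + wants cross > 0 → take C=(2.5834,3.3656) (cross=47.306)
ex = (C−B)/|BC| = (0.0135,0.9999); ey = (-0.9999,0.0135)
P = B + 0.64·ex + 3.00·ey = (-0.4751,-0.9535)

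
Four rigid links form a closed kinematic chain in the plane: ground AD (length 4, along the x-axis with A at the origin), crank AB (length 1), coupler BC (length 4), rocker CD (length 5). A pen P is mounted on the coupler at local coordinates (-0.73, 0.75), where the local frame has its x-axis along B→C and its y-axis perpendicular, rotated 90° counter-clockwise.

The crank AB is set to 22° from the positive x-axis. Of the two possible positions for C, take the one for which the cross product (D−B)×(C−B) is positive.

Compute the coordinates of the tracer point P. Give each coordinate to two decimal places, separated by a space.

A=(0,0), D=(4.00,0)
B = A + 1.00·(cos22°, sin22°) = (0.9272, 0.3746)
|BD| = 3.0956
circle(B,4.00) ∩ circle(D,5.00): a=0.0941, h=3.9989
  candidates: C₊=(1.5045,4.3327) cross=12.379; C₋=(0.5367,-3.6063) cross=-12.379
  mode + wants cross > 0 → take C=(1.5045,4.3327) (cross=12.379)
ex = (C−B)/|BC| = (0.1443,0.9895); ey = (-0.9895,0.1443)
P = B + -0.73·ex + 0.75·ey = (0.0797,-0.2395)

0.08 -0.24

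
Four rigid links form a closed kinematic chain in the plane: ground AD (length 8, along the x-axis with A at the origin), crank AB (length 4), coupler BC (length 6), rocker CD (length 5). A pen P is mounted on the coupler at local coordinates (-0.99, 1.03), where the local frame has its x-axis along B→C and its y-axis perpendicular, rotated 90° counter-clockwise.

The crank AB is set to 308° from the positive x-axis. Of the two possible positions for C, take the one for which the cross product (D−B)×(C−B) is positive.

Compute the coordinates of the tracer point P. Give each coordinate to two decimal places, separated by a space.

1.24 -3.89

A=(0,0), D=(8.00,0)
B = A + 4.00·(cos308°, sin308°) = (2.4626, -3.1520)
|BD| = 6.3716
circle(B,6.00) ∩ circle(D,5.00): a=4.0490, h=4.4278
  candidates: C₊=(3.7911,2.6991) cross=28.212; C₋=(8.1719,-4.9970) cross=-28.212
  mode + wants cross > 0 → take C=(3.7911,2.6991) (cross=28.212)
ex = (C−B)/|BC| = (0.2214,0.9752); ey = (-0.9752,0.2214)
P = B + -0.99·ex + 1.03·ey = (1.2390,-3.8894)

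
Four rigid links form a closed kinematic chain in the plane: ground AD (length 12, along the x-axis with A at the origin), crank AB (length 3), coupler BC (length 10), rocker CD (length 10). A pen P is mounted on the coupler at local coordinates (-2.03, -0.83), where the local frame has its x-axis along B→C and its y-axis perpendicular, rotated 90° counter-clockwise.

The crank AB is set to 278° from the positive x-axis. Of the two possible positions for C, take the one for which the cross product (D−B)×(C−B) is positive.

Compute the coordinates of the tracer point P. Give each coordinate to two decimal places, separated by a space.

A=(0,0), D=(12.00,0)
B = A + 3.00·(cos278°, sin278°) = (0.4175, -2.9708)
|BD| = 11.9574
circle(B,10.00) ∩ circle(D,10.00): a=5.9787, h=8.0159
  candidates: C₊=(4.2172,6.2792) cross=95.850; C₋=(8.2003,-9.2500) cross=-95.850
  mode + wants cross > 0 → take C=(4.2172,6.2792) (cross=95.850)
ex = (C−B)/|BC| = (0.3800,0.9250); ey = (-0.9250,0.3800)
P = B + -2.03·ex + -0.83·ey = (0.4139,-5.1639)

0.41 -5.16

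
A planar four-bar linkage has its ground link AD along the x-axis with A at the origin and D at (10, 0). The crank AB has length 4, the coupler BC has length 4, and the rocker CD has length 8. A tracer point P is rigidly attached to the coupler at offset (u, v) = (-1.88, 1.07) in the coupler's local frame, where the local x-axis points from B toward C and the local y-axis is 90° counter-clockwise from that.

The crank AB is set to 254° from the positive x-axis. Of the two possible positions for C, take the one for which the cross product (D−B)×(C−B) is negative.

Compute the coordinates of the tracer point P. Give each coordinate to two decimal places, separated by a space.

A=(0,0), D=(10.00,0)
B = A + 4.00·(cos254°, sin254°) = (-1.1025, -3.8450)
|BD| = 11.7495
circle(B,4.00) ∩ circle(D,8.00): a=3.8321, h=1.1467
  candidates: C₊=(2.1433,-1.5074) cross=13.473; C₋=(2.8938,-3.6745) cross=-13.473
  mode - wants cross < 0 → take C=(2.8938,-3.6745) (cross=-13.473)
ex = (C−B)/|BC| = (0.9991,0.0426); ey = (-0.0426,0.9991)
P = B + -1.88·ex + 1.07·ey = (-3.0265,-2.8562)

-3.03 -2.86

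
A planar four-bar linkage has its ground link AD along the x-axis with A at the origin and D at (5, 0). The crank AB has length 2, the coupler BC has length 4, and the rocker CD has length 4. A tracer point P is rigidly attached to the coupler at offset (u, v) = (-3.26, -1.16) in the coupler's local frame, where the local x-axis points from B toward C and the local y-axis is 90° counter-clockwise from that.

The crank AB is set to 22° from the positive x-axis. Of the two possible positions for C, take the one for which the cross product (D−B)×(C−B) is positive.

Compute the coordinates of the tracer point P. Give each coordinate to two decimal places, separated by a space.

A=(0,0), D=(5.00,0)
B = A + 2.00·(cos22°, sin22°) = (1.8544, 0.7492)
|BD| = 3.2336
circle(B,4.00) ∩ circle(D,4.00): a=1.6168, h=3.6587
  candidates: C₊=(4.2749,3.9337) cross=11.831; C₋=(2.5795,-3.1845) cross=-11.831
  mode + wants cross > 0 → take C=(4.2749,3.9337) (cross=11.831)
ex = (C−B)/|BC| = (0.6051,0.7961); ey = (-0.7961,0.6051)
P = B + -3.26·ex + -1.16·ey = (0.8052,-2.5481)

0.81 -2.55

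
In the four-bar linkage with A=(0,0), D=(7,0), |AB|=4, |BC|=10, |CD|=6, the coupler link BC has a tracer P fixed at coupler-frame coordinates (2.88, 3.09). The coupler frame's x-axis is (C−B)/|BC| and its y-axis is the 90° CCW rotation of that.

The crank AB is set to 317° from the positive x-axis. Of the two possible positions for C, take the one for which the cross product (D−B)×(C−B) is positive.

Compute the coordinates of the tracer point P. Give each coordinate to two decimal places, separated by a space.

A=(0,0), D=(7.00,0)
B = A + 4.00·(cos317°, sin317°) = (2.9254, -2.7280)
|BD| = 4.9035
circle(B,10.00) ∩ circle(D,6.00): a=8.9777, h=4.4046
  candidates: C₊=(7.9350,5.9267) cross=21.598; C₋=(12.8360,-1.3934) cross=-21.598
  mode + wants cross > 0 → take C=(7.9350,5.9267) (cross=21.598)
ex = (C−B)/|BC| = (0.5010,0.8655); ey = (-0.8655,0.5010)
P = B + 2.88·ex + 3.09·ey = (1.6939,1.3125)

1.69 1.31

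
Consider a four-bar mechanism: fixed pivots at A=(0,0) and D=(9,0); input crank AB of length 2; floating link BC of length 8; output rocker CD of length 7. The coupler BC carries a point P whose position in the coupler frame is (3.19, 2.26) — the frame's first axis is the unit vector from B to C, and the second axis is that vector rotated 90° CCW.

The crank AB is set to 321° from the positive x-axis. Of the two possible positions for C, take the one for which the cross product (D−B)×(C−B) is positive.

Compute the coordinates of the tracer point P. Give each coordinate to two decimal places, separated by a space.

A=(0,0), D=(9.00,0)
B = A + 2.00·(cos321°, sin321°) = (1.5543, -1.2586)
|BD| = 7.5513
circle(B,8.00) ∩ circle(D,7.00): a=4.7689, h=6.4232
  candidates: C₊=(5.1858,5.8696) cross=48.504; C₋=(7.3271,-6.7972) cross=-48.504
  mode + wants cross > 0 → take C=(5.1858,5.8696) (cross=48.504)
ex = (C−B)/|BC| = (0.4539,0.8910); ey = (-0.8910,0.4539)
P = B + 3.19·ex + 2.26·ey = (0.9886,2.6097)

0.99 2.61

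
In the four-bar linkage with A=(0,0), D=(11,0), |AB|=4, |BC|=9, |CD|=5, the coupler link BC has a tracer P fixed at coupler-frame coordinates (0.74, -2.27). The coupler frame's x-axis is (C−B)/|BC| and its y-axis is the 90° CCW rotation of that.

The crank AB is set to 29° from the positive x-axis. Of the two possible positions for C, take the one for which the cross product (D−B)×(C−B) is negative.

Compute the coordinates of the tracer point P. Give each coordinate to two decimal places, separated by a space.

2.30 -0.13

A=(0,0), D=(11.00,0)
B = A + 4.00·(cos29°, sin29°) = (3.4985, 1.9392)
|BD| = 7.7481
circle(B,9.00) ∩ circle(D,5.00): a=7.4878, h=4.9932
  candidates: C₊=(11.9977,4.8994) cross=38.688; C₋=(9.4983,-4.7692) cross=-38.688
  mode - wants cross < 0 → take C=(9.4983,-4.7692) (cross=-38.688)
ex = (C−B)/|BC| = (0.6666,-0.7454); ey = (0.7454,0.6666)
P = B + 0.74·ex + -2.27·ey = (2.2998,-0.1256)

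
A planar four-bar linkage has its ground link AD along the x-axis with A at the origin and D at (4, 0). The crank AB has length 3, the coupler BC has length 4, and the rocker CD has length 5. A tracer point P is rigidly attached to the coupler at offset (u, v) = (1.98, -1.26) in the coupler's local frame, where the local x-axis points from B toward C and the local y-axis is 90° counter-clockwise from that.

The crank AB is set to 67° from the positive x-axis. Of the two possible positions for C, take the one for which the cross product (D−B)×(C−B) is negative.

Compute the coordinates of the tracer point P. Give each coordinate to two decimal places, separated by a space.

-0.95 1.76

A=(0,0), D=(4.00,0)
B = A + 3.00·(cos67°, sin67°) = (1.1722, 2.7615)
|BD| = 3.9525
circle(B,4.00) ∩ circle(D,5.00): a=0.8377, h=3.9113
  candidates: C₊=(4.5043,4.9745) cross=15.459; C₋=(-0.9611,-0.6221) cross=-15.459
  mode - wants cross < 0 → take C=(-0.9611,-0.6221) (cross=-15.459)
ex = (C−B)/|BC| = (-0.5333,-0.8459); ey = (0.8459,-0.5333)
P = B + 1.98·ex + -1.26·ey = (-0.9496,1.7586)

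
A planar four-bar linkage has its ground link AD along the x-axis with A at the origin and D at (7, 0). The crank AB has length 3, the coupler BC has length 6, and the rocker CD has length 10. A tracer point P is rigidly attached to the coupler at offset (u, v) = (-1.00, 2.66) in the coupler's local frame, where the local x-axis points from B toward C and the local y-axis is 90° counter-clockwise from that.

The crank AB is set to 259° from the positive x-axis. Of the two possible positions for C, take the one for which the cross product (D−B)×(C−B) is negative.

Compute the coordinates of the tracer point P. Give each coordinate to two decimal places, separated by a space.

1.50 -1.01

A=(0,0), D=(7.00,0)
B = A + 3.00·(cos259°, sin259°) = (-0.5724, -2.9449)
|BD| = 8.1249
circle(B,6.00) ∩ circle(D,10.00): a=0.1239, h=5.9987
  candidates: C₊=(-2.6312,2.6909) cross=48.739; C₋=(1.7173,-8.4908) cross=-48.739
  mode - wants cross < 0 → take C=(1.7173,-8.4908) (cross=-48.739)
ex = (C−B)/|BC| = (0.3816,-0.9243); ey = (0.9243,0.3816)
P = B + -1.00·ex + 2.66·ey = (1.5046,-1.0054)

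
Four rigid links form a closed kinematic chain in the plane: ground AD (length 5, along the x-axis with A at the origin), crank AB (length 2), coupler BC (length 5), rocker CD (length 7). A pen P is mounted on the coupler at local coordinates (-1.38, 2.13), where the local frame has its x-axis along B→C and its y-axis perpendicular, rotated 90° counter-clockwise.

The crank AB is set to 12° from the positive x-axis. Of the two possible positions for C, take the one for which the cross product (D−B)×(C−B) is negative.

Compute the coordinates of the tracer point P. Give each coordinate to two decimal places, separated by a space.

A=(0,0), D=(5.00,0)
B = A + 2.00·(cos12°, sin12°) = (1.9563, 0.4158)
|BD| = 3.0720
circle(B,5.00) ∩ circle(D,7.00): a=-2.3703, h=4.4025
  candidates: C₊=(0.2037,5.0986) cross=13.524; C₋=(-0.9881,-3.6253) cross=-13.524
  mode - wants cross < 0 → take C=(-0.9881,-3.6253) (cross=-13.524)
ex = (C−B)/|BC| = (-0.5889,-0.8082); ey = (0.8082,-0.5889)
P = B + -1.38·ex + 2.13·ey = (4.4905,0.2769)

4.49 0.28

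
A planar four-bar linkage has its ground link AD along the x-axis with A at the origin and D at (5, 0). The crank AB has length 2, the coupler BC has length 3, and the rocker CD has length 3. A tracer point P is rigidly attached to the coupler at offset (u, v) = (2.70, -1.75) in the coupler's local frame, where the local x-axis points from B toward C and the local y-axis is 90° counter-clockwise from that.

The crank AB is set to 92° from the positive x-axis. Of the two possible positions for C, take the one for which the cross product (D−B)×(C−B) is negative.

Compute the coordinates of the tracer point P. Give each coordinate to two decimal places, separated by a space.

A=(0,0), D=(5.00,0)
B = A + 2.00·(cos92°, sin92°) = (-0.0698, 1.9988)
|BD| = 5.4496
circle(B,3.00) ∩ circle(D,3.00): a=2.7248, h=1.2552
  candidates: C₊=(2.9255,2.1671) cross=6.840; C₋=(2.0047,-0.1683) cross=-6.840
  mode - wants cross < 0 → take C=(2.0047,-0.1683) (cross=-6.840)
ex = (C−B)/|BC| = (0.6915,-0.7224); ey = (0.7224,0.6915)
P = B + 2.70·ex + -1.75·ey = (0.5331,-1.1618)

0.53 -1.16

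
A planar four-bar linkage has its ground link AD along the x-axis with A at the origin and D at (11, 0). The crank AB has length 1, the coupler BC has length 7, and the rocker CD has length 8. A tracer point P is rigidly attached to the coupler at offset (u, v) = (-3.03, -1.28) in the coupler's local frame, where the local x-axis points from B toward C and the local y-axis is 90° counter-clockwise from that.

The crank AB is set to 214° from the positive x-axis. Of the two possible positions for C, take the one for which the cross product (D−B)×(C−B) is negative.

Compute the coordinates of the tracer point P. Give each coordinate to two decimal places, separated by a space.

A=(0,0), D=(11.00,0)
B = A + 1.00·(cos214°, sin214°) = (-0.8290, -0.5592)
|BD| = 11.8422
circle(B,7.00) ∩ circle(D,8.00): a=5.2878, h=4.5868
  candidates: C₊=(4.2363,4.2722) cross=54.319; C₋=(4.6695,-4.8912) cross=-54.319
  mode - wants cross < 0 → take C=(4.6695,-4.8912) (cross=-54.319)
ex = (C−B)/|BC| = (0.7855,-0.6189); ey = (0.6189,0.7855)
P = B + -3.03·ex + -1.28·ey = (-4.0012,0.3105)

-4.00 0.31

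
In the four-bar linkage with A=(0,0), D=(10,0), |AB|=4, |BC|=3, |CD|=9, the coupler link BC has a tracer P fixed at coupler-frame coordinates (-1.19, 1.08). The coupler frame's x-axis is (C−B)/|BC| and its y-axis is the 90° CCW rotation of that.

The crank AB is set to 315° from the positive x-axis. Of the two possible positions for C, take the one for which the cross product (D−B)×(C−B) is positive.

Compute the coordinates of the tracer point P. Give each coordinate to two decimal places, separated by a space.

2.69 -4.43

A=(0,0), D=(10.00,0)
B = A + 4.00·(cos315°, sin315°) = (2.8284, -2.8284)
|BD| = 7.7092
circle(B,3.00) ∩ circle(D,9.00): a=-0.8152, h=2.8871
  candidates: C₊=(1.0108,-0.4417) cross=22.257; C₋=(3.1294,-5.8133) cross=-22.257
  mode + wants cross > 0 → take C=(1.0108,-0.4417) (cross=22.257)
ex = (C−B)/|BC| = (-0.6059,0.7956); ey = (-0.7956,-0.6059)
P = B + -1.19·ex + 1.08·ey = (2.6902,-4.4295)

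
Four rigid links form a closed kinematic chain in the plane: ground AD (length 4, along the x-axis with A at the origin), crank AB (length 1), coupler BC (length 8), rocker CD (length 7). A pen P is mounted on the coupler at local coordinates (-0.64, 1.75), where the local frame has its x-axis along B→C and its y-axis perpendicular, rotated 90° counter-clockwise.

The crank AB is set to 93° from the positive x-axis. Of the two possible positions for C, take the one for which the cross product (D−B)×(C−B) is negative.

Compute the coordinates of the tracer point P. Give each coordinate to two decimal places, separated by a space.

1.47 2.08

A=(0,0), D=(4.00,0)
B = A + 1.00·(cos93°, sin93°) = (-0.0523, 0.9986)
|BD| = 4.1736
circle(B,8.00) ∩ circle(D,7.00): a=3.8838, h=6.9940
  candidates: C₊=(5.3921,6.8602) cross=29.190; C₋=(2.0452,-6.7215) cross=-29.190
  mode - wants cross < 0 → take C=(2.0452,-6.7215) (cross=-29.190)
ex = (C−B)/|BC| = (0.2622,-0.9650); ey = (0.9650,0.2622)
P = B + -0.64·ex + 1.75·ey = (1.4686,2.0751)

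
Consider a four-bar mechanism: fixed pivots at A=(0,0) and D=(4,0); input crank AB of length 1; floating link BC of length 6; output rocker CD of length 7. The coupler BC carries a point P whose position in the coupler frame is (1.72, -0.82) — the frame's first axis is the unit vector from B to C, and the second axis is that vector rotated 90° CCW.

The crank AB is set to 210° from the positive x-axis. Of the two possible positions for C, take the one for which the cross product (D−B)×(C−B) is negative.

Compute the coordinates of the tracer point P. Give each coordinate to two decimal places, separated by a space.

A=(0,0), D=(4.00,0)
B = A + 1.00·(cos210°, sin210°) = (-0.8660, -0.5000)
|BD| = 4.8916
circle(B,6.00) ∩ circle(D,7.00): a=1.1170, h=5.8951
  candidates: C₊=(-0.3574,5.4784) cross=28.837; C₋=(0.8477,-6.2501) cross=-28.837
  mode - wants cross < 0 → take C=(0.8477,-6.2501) (cross=-28.837)
ex = (C−B)/|BC| = (0.2856,-0.9583); ey = (0.9583,0.2856)
P = B + 1.72·ex + -0.82·ey = (-1.1606,-2.3826)

-1.16 -2.38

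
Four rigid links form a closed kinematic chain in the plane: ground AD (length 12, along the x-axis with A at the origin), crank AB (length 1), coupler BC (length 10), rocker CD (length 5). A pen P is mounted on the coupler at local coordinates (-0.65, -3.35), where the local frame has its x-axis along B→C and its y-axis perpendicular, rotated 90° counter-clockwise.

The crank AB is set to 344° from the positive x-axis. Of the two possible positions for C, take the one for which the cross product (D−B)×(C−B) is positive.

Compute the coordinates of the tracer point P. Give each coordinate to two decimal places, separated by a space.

A=(0,0), D=(12.00,0)
B = A + 1.00·(cos344°, sin344°) = (0.9613, -0.2756)
|BD| = 11.0422
circle(B,10.00) ∩ circle(D,5.00): a=8.9172, h=4.5260
  candidates: C₊=(9.7627,4.4715) cross=49.976; C₋=(9.9886,-4.5776) cross=-49.976
  mode + wants cross > 0 → take C=(9.7627,4.4715) (cross=49.976)
ex = (C−B)/|BC| = (0.8801,0.4747); ey = (-0.4747,0.8801)
P = B + -0.65·ex + -3.35·ey = (1.9795,-3.5327)

1.98 -3.53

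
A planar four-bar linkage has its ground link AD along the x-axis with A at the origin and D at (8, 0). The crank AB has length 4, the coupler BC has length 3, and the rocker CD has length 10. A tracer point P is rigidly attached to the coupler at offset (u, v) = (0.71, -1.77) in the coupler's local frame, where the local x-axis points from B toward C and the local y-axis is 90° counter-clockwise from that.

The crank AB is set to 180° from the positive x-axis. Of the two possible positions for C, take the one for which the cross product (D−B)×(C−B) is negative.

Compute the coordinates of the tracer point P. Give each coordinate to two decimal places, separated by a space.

-4.68 -1.78

A=(0,0), D=(8.00,0)
B = A + 4.00·(cos180°, sin180°) = (-4.0000, 0.0000)
|BD| = 12.0000
circle(B,3.00) ∩ circle(D,10.00): a=2.2083, h=2.0306
  candidates: C₊=(-1.7917,2.0306) cross=24.367; C₋=(-1.7917,-2.0306) cross=-24.367
  mode - wants cross < 0 → take C=(-1.7917,-2.0306) (cross=-24.367)
ex = (C−B)/|BC| = (0.7361,-0.6769); ey = (0.6769,0.7361)
P = B + 0.71·ex + -1.77·ey = (-4.6754,-1.7835)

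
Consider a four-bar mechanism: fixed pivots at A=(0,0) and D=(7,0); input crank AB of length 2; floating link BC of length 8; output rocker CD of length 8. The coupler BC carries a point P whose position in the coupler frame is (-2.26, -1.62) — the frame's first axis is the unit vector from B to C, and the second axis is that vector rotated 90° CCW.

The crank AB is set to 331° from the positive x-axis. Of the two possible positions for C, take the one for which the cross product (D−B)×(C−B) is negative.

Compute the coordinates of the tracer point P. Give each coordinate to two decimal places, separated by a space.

-0.78 0.18

A=(0,0), D=(7.00,0)
B = A + 2.00·(cos331°, sin331°) = (1.7492, -0.9696)
|BD| = 5.3395
circle(B,8.00) ∩ circle(D,8.00): a=2.6698, h=7.5414
  candidates: C₊=(3.0052,6.9312) cross=40.267; C₋=(5.7441,-7.9008) cross=-40.267
  mode - wants cross < 0 → take C=(5.7441,-7.9008) (cross=-40.267)
ex = (C−B)/|BC| = (0.4994,-0.8664); ey = (0.8664,0.4994)
P = B + -2.26·ex + -1.62·ey = (-0.7829,0.1795)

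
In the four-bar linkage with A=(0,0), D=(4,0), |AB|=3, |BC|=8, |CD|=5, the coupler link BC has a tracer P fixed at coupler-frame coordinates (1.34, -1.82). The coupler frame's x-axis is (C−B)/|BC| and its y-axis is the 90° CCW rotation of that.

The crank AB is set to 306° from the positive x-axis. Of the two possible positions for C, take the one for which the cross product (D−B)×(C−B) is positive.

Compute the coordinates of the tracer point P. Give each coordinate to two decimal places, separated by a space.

3.97 -1.93

A=(0,0), D=(4.00,0)
B = A + 3.00·(cos306°, sin306°) = (1.7634, -2.4271)
|BD| = 3.3005
circle(B,8.00) ∩ circle(D,5.00): a=7.5585, h=2.6210
  candidates: C₊=(4.9582,4.9073) cross=8.650; C₋=(8.8129,1.3550) cross=-8.650
  mode + wants cross > 0 → take C=(4.9582,4.9073) (cross=8.650)
ex = (C−B)/|BC| = (0.3994,0.9168); ey = (-0.9168,0.3994)
P = B + 1.34·ex + -1.82·ey = (3.9671,-1.9254)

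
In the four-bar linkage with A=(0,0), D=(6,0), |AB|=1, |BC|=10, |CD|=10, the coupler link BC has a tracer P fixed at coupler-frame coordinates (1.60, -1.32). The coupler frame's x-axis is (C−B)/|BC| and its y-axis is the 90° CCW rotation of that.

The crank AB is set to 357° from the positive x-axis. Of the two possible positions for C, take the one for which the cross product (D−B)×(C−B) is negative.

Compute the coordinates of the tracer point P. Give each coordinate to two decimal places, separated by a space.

A=(0,0), D=(6.00,0)
B = A + 1.00·(cos357°, sin357°) = (0.9986, -0.0523)
|BD| = 5.0016
circle(B,10.00) ∩ circle(D,10.00): a=2.5008, h=9.6822
  candidates: C₊=(3.3980,9.6555) cross=48.427; C₋=(3.6006,-9.7079) cross=-48.427
  mode - wants cross < 0 → take C=(3.6006,-9.7079) (cross=-48.427)
ex = (C−B)/|BC| = (0.2602,-0.9656); ey = (0.9656,0.2602)
P = B + 1.60·ex + -1.32·ey = (0.1404,-1.9407)

0.14 -1.94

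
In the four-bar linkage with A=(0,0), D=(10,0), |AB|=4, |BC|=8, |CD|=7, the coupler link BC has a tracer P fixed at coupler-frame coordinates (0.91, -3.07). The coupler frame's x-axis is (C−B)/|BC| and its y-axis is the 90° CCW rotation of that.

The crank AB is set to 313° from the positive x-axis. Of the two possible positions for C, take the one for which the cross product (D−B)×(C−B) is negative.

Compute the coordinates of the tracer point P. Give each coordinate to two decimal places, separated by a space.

1.95 -6.03

A=(0,0), D=(10.00,0)
B = A + 4.00·(cos313°, sin313°) = (2.7280, -2.9254)
|BD| = 7.8384
circle(B,8.00) ∩ circle(D,7.00): a=4.8760, h=6.3423
  candidates: C₊=(4.8846,4.7784) cross=49.713; C₋=(9.6187,-6.9896) cross=-49.713
  mode - wants cross < 0 → take C=(9.6187,-6.9896) (cross=-49.713)
ex = (C−B)/|BC| = (0.8613,-0.5080); ey = (0.5080,0.8613)
P = B + 0.91·ex + -3.07·ey = (1.9522,-6.0320)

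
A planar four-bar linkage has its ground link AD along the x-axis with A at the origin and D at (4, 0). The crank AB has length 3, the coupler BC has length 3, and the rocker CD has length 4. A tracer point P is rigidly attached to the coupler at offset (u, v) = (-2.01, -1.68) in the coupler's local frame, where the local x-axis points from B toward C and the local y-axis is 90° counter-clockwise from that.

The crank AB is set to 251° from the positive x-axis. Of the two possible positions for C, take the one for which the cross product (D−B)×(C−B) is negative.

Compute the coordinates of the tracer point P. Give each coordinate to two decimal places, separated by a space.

A=(0,0), D=(4.00,0)
B = A + 3.00·(cos251°, sin251°) = (-0.9767, -2.8366)
|BD| = 5.7283
circle(B,3.00) ∩ circle(D,4.00): a=2.2532, h=1.9807
  candidates: C₊=(0.0000,0.0000) cross=11.346; C₋=(1.9616,-3.4417) cross=-11.346
  mode - wants cross < 0 → take C=(1.9616,-3.4417) (cross=-11.346)
ex = (C−B)/|BC| = (0.9794,-0.2017); ey = (0.2017,0.9794)
P = B + -2.01·ex + -1.68·ey = (-3.2843,-4.0766)

-3.28 -4.08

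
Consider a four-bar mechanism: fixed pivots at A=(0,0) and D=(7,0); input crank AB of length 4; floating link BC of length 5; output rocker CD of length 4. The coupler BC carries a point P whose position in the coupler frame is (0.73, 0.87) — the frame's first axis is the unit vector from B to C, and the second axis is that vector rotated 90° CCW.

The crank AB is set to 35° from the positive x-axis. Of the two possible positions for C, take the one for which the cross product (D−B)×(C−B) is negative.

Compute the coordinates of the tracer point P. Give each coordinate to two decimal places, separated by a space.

4.24 1.70

A=(0,0), D=(7.00,0)
B = A + 4.00·(cos35°, sin35°) = (3.2766, 2.2943)
|BD| = 4.3735
circle(B,5.00) ∩ circle(D,4.00): a=3.2157, h=3.8288
  candidates: C₊=(8.0228,3.8670) cross=16.745; C₋=(4.0057,-2.6522) cross=-16.745
  mode - wants cross < 0 → take C=(4.0057,-2.6522) (cross=-16.745)
ex = (C−B)/|BC| = (0.1458,-0.9893); ey = (0.9893,0.1458)
P = B + 0.73·ex + 0.87·ey = (4.2438,1.6990)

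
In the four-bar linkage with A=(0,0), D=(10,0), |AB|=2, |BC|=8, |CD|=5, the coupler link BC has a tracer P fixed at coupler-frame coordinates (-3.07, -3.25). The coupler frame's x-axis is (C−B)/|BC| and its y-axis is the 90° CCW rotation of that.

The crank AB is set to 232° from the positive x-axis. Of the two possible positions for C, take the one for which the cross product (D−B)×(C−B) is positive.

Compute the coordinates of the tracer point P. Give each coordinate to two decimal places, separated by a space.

A=(0,0), D=(10.00,0)
B = A + 2.00·(cos232°, sin232°) = (-1.2313, -1.5760)
|BD| = 11.3414
circle(B,8.00) ∩ circle(D,5.00): a=7.3901, h=3.0638
  candidates: C₊=(5.6613,2.4850) cross=34.748; C₋=(6.5128,-3.5832) cross=-34.748
  mode + wants cross > 0 → take C=(5.6613,2.4850) (cross=34.748)
ex = (C−B)/|BC| = (0.8616,0.5076); ey = (-0.5076,0.8616)
P = B + -3.07·ex + -3.25·ey = (-2.2266,-5.9346)

-2.23 -5.93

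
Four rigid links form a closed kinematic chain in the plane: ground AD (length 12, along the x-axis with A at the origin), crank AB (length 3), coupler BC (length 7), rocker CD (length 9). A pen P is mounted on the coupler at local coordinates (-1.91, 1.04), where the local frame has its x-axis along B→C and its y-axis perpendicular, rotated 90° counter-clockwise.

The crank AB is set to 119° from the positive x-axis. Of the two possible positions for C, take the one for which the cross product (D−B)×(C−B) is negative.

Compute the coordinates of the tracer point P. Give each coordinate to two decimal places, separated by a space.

-2.01 4.73

A=(0,0), D=(12.00,0)
B = A + 3.00·(cos119°, sin119°) = (-1.4544, 2.6239)
|BD| = 13.7079
circle(B,7.00) ∩ circle(D,9.00): a=5.6867, h=4.0818
  candidates: C₊=(4.9085,5.5417) cross=55.953; C₋=(3.3459,-2.4710) cross=-55.953
  mode - wants cross < 0 → take C=(3.3459,-2.4710) (cross=-55.953)
ex = (C−B)/|BC| = (0.6858,-0.7278); ey = (0.7278,0.6858)
P = B + -1.91·ex + 1.04·ey = (-2.0073,4.7272)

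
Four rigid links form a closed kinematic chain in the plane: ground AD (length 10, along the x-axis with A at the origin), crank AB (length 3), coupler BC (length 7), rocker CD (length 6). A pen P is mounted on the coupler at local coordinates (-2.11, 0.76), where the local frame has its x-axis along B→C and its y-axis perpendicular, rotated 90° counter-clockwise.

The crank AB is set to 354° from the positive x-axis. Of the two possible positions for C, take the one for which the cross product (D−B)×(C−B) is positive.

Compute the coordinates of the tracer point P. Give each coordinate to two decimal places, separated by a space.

A=(0,0), D=(10.00,0)
B = A + 3.00·(cos354°, sin354°) = (2.9836, -0.3136)
|BD| = 7.0234
circle(B,7.00) ∩ circle(D,6.00): a=4.4372, h=5.4140
  candidates: C₊=(7.1746,5.2931) cross=38.025; C₋=(7.6581,-5.5241) cross=-38.025
  mode + wants cross > 0 → take C=(7.1746,5.2931) (cross=38.025)
ex = (C−B)/|BC| = (0.5987,0.8010); ey = (-0.8010,0.5987)
P = B + -2.11·ex + 0.76·ey = (1.1115,-1.5486)

1.11 -1.55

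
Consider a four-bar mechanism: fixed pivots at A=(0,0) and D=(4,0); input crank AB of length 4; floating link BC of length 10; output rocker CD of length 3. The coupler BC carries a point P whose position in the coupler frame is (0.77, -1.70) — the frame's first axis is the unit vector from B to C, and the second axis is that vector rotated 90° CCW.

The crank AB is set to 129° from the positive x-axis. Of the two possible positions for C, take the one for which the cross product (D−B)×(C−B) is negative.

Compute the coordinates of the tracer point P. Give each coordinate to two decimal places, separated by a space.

A=(0,0), D=(4.00,0)
B = A + 4.00·(cos129°, sin129°) = (-2.5173, 3.1086)
|BD| = 7.2207
circle(B,10.00) ∩ circle(D,3.00): a=9.9117, h=1.3261
  candidates: C₊=(6.9998,0.0384) cross=9.575; C₋=(5.8580,-2.3554) cross=-9.575
  mode - wants cross < 0 → take C=(5.8580,-2.3554) (cross=-9.575)
ex = (C−B)/|BC| = (0.8375,-0.5464); ey = (0.5464,0.8375)
P = B + 0.77·ex + -1.70·ey = (-2.8013,1.2641)

-2.80 1.26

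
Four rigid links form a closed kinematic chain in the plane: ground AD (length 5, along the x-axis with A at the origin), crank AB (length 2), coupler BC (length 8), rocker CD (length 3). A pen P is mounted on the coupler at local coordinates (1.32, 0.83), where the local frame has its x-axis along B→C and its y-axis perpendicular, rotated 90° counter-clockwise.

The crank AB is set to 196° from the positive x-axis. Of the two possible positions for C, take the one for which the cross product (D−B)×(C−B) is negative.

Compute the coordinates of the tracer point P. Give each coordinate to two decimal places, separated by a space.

-0.42 -0.15

A=(0,0), D=(5.00,0)
B = A + 2.00·(cos196°, sin196°) = (-1.9225, -0.5513)
|BD| = 6.9444
circle(B,8.00) ∩ circle(D,3.00): a=7.4322, h=2.9601
  candidates: C₊=(5.2513,2.9895) cross=20.556; C₋=(5.7212,-2.9120) cross=-20.556
  mode - wants cross < 0 → take C=(5.7212,-2.9120) (cross=-20.556)
ex = (C−B)/|BC| = (0.9555,-0.2951); ey = (0.2951,0.9555)
P = B + 1.32·ex + 0.83·ey = (-0.4164,-0.1478)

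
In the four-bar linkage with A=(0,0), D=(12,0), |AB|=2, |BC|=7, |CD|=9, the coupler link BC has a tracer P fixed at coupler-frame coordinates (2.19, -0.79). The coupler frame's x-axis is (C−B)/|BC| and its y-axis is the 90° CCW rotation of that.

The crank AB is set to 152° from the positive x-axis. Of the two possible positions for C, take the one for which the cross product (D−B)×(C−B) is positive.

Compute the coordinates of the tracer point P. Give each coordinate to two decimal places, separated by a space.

A=(0,0), D=(12.00,0)
B = A + 2.00·(cos152°, sin152°) = (-1.7659, 0.9389)
|BD| = 13.7979
circle(B,7.00) ∩ circle(D,9.00): a=5.7393, h=4.0075
  candidates: C₊=(4.2329,4.5466) cross=55.295; C₋=(3.6874,-3.4498) cross=-55.295
  mode + wants cross > 0 → take C=(4.2329,4.5466) (cross=55.295)
ex = (C−B)/|BC| = (0.8570,0.5154); ey = (-0.5154,0.8570)
P = B + 2.19·ex + -0.79·ey = (0.5180,1.3906)

0.52 1.39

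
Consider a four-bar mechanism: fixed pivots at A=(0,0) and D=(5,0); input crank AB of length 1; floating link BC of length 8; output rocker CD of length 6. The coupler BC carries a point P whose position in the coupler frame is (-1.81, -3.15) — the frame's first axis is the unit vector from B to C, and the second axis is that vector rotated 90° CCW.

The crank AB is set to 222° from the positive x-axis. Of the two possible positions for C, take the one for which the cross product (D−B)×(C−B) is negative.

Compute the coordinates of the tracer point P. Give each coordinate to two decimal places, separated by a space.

-4.19 -1.81

A=(0,0), D=(5.00,0)
B = A + 1.00·(cos222°, sin222°) = (-0.7431, -0.6691)
|BD| = 5.7820
circle(B,8.00) ∩ circle(D,6.00): a=5.3123, h=5.9816
  candidates: C₊=(3.8412,5.8870) cross=34.586; C₋=(5.2257,-5.9958) cross=-34.586
  mode - wants cross < 0 → take C=(5.2257,-5.9958) (cross=-34.586)
ex = (C−B)/|BC| = (0.7461,-0.6658); ey = (0.6658,0.7461)
P = B + -1.81·ex + -3.15·ey = (-4.1910,-1.8142)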